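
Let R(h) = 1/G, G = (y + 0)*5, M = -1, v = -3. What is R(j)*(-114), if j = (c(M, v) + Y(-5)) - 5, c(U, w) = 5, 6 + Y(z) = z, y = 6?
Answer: -19/5 ≈ -3.8000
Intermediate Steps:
Y(z) = -6 + z
G = 30 (G = (6 + 0)*5 = 6*5 = 30)
j = -11 (j = (5 + (-6 - 5)) - 5 = (5 - 11) - 5 = -6 - 5 = -11)
R(h) = 1/30
R(j)*(-114) = (1/30)*(-114) = -19/5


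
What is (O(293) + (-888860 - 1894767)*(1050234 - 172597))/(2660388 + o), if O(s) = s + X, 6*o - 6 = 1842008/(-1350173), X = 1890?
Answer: -9895474815515305104/10775955270887 ≈ -9.1829e+5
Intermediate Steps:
o = 3129515/4050519 (o = 1 + (1842008/(-1350173))/6 = 1 + (1842008*(-1/1350173))/6 = 1 + (1/6)*(-1842008/1350173) = 1 - 921004/4050519 = 3129515/4050519 ≈ 0.77262)
O(s) = 1890 + s (O(s) = s + 1890 = 1890 + s)
(O(293) + (-888860 - 1894767)*(1050234 - 172597))/(2660388 + o) = ((1890 + 293) + (-888860 - 1894767)*(1050234 - 172597))/(2660388 + 3129515/4050519) = (2183 - 2783627*877637)/(10775955270887/4050519) = (2183 - 2443014049399)*(4050519/10775955270887) = -2443014047216*4050519/10775955270887 = -9895474815515305104/10775955270887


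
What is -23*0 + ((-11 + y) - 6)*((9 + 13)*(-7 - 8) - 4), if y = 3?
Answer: 4676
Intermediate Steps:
-23*0 + ((-11 + y) - 6)*((9 + 13)*(-7 - 8) - 4) = -23*0 + ((-11 + 3) - 6)*((9 + 13)*(-7 - 8) - 4) = 0 + (-8 - 6)*(22*(-15) - 4) = 0 - 14*(-330 - 4) = 0 - 14*(-334) = 0 + 4676 = 4676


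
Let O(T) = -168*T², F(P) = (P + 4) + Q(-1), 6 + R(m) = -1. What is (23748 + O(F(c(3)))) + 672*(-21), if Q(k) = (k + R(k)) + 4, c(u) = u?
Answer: 8124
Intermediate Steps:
R(m) = -7 (R(m) = -6 - 1 = -7)
Q(k) = -3 + k (Q(k) = (k - 7) + 4 = (-7 + k) + 4 = -3 + k)
F(P) = P (F(P) = (P + 4) + (-3 - 1) = (4 + P) - 4 = P)
(23748 + O(F(c(3)))) + 672*(-21) = (23748 - 168*3²) + 672*(-21) = (23748 - 168*9) - 14112 = (23748 - 1512) - 14112 = 22236 - 14112 = 8124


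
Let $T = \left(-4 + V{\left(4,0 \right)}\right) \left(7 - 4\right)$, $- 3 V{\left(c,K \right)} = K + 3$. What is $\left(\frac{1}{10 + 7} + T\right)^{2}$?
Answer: $\frac{64516}{289} \approx 223.24$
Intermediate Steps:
$V{\left(c,K \right)} = -1 - \frac{K}{3}$ ($V{\left(c,K \right)} = - \frac{K + 3}{3} = - \frac{3 + K}{3} = -1 - \frac{K}{3}$)
$T = -15$ ($T = \left(-4 - 1\right) \left(7 - 4\right) = \left(-4 + \left(-1 + 0\right)\right) 3 = \left(-4 - 1\right) 3 = \left(-5\right) 3 = -15$)
$\left(\frac{1}{10 + 7} + T\right)^{2} = \left(\frac{1}{10 + 7} - 15\right)^{2} = \left(\frac{1}{17} - 15\right)^{2} = \left(- \frac{254}{17}\right)^{2} = \frac{64516}{289}$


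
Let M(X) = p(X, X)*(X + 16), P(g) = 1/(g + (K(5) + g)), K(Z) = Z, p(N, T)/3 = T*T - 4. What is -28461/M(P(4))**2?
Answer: -45791936983/59706466875 ≈ -0.76695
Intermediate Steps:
p(N, T) = -12 + 3*T**2 (p(N, T) = 3*(T*T - 4) = 3*(T**2 - 4) = 3*(-4 + T**2) = -12 + 3*T**2)
P(g) = 1/(5 + 2*g) (P(g) = 1/(g + (5 + g)) = 1/(5 + 2*g))
M(X) = (-12 + 3*X**2)*(16 + X) (M(X) = (-12 + 3*X**2)*(X + 16) = (-12 + 3*X**2)*(16 + X))
-28461/M(P(4))**2 = -28461*1/(9*(-4 + (1/(5 + 2*4))**2)**2*(16 + 1/(5 + 2*4))**2) = -28461*1/(9*(-4 + (1/(5 + 8))**2)**2*(16 + 1/(5 + 8))**2) = -28461*1/(9*(-4 + (1/13)**2)**2*(16 + 1/13)**2) = -28461*169/(393129*(-4 + 1/169)**2) = -28461/((3*(-675/169)*(209/13))**2) = -28461/((-423225/2197)**2) = -28461/179119400625/4826809 = -28461*4826809/179119400625 = -45791936983/59706466875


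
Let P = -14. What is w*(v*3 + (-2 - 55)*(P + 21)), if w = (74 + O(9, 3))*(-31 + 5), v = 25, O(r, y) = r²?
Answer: 1305720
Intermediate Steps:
w = -4030 (w = (74 + 9²)*(-31 + 5) = (74 + 81)*(-26) = 155*(-26) = -4030)
w*(v*3 + (-2 - 55)*(P + 21)) = -4030*(25*3 + (-2 - 55)*(-14 + 21)) = -4030*(75 - 57*7) = -4030*(75 - 399) = -4030*(-324) = 1305720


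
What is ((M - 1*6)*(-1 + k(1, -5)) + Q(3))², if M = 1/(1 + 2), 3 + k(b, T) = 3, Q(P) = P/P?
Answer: 400/9 ≈ 44.444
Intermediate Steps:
Q(P) = 1
k(b, T) = 0 (k(b, T) = -3 + 3 = 0)
M = ⅓ (M = 1/3 = ⅓ ≈ 0.33333)
((M - 1*6)*(-1 + k(1, -5)) + Q(3))² = ((⅓ - 1*6)*(-1 + 0) + 1)² = ((⅓ - 6)*(-1) + 1)² = (-17/3*(-1) + 1)² = (17/3 + 1)² = (20/3)² = 400/9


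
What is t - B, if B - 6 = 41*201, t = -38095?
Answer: -46342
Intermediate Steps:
B = 8247 (B = 6 + 41*201 = 6 + 8241 = 8247)
t - B = -38095 - 1*8247 = -38095 - 8247 = -46342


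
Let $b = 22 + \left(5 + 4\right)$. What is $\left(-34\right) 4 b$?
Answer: $-4216$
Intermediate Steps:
$b = 31$ ($b = 22 + 9 = 31$)
$\left(-34\right) 4 b = \left(-34\right) 4 \cdot 31 = \left(-136\right) 31 = -4216$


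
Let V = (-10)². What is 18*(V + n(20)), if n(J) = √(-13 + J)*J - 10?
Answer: 1620 + 360*√7 ≈ 2572.5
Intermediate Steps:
V = 100
n(J) = -10 + J*√(-13 + J) (n(J) = J*√(-13 + J) - 10 = -10 + J*√(-13 + J))
18*(V + n(20)) = 18*(100 + (-10 + 20*√(-13 + 20))) = 18*(100 + (-10 + 20*√7)) = 18*(90 + 20*√7) = 1620 + 360*√7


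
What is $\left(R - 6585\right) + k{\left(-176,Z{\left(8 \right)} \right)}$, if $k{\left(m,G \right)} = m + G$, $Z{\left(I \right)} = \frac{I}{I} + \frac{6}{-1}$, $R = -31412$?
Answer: $-38178$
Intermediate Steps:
$Z{\left(I \right)} = -5$ ($Z{\left(I \right)} = 1 + 6 \left(-1\right) = 1 - 6 = -5$)
$k{\left(m,G \right)} = G + m$
$\left(R - 6585\right) + k{\left(-176,Z{\left(8 \right)} \right)} = \left(-31412 - 6585\right) - 181 = -37997 - 181 = -38178$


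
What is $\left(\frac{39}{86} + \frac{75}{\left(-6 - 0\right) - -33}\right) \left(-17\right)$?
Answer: $- \frac{42517}{774} \approx -54.932$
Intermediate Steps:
$\left(\frac{39}{86} + \frac{75}{\left(-6 - 0\right) - -33}\right) \left(-17\right) = \left(39 \cdot \frac{1}{86} + \frac{75}{\left(-6 + 0\right) + 33}\right) \left(-17\right) = \left(\frac{39}{86} + \frac{75}{-6 + 33}\right) \left(-17\right) = \left(\frac{39}{86} + \frac{75}{27}\right) \left(-17\right) = \left(\frac{39}{86} + 75 \cdot \frac{1}{27}\right) \left(-17\right) = \left(\frac{39}{86} + \frac{25}{9}\right) \left(-17\right) = \frac{2501}{774} \left(-17\right) = - \frac{42517}{774}$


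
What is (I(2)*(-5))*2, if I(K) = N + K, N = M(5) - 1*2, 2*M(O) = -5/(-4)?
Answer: -25/4 ≈ -6.2500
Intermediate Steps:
M(O) = 5/8 (M(O) = (-5/(-4))/2 = (-5*(-1/4))/2 = (1/2)*(5/4) = 5/8)
N = -11/8 (N = 5/8 - 1*2 = 5/8 - 2 = -11/8 ≈ -1.3750)
I(K) = -11/8 + K
(I(2)*(-5))*2 = ((-11/8 + 2)*(-5))*2 = ((5/8)*(-5))*2 = -25/8*2 = -25/4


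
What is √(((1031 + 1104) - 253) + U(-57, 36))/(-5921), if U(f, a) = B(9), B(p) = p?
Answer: -√1891/5921 ≈ -0.0073443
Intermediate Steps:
U(f, a) = 9
√(((1031 + 1104) - 253) + U(-57, 36))/(-5921) = √(((1031 + 1104) - 253) + 9)/(-5921) = √((2135 - 253) + 9)*(-1/5921) = √(1882 + 9)*(-1/5921) = √1891*(-1/5921) = -√1891/5921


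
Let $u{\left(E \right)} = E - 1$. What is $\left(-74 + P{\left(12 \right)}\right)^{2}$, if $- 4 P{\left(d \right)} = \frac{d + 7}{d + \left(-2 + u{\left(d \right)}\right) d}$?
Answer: $\frac{1263020521}{230400} \approx 5481.9$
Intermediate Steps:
$u{\left(E \right)} = -1 + E$
$P{\left(d \right)} = - \frac{7 + d}{4 \left(d + d \left(-3 + d\right)\right)}$ ($P{\left(d \right)} = - \frac{\left(d + 7\right) \frac{1}{d + \left(-2 + \left(-1 + d\right)\right) d}}{4} = - \frac{\left(7 + d\right) \frac{1}{d + \left(-3 + d\right) d}}{4} = - \frac{\left(7 + d\right) \frac{1}{d + d \left(-3 + d\right)}}{4} = - \frac{\frac{1}{d + d \left(-3 + d\right)} \left(7 + d\right)}{4} = - \frac{7 + d}{4 \left(d + d \left(-3 + d\right)\right)}$)
$\left(-74 + P{\left(12 \right)}\right)^{2} = \left(-74 + \frac{-7 - 12}{4 \cdot 12 \left(-2 + 12\right)}\right)^{2} = \left(-74 + \frac{1}{4} \cdot \frac{1}{12} \cdot \frac{1}{10} \left(-7 - 12\right)\right)^{2} = \left(-74 + \frac{1}{4} \cdot \frac{1}{12} \cdot \frac{1}{10} \left(-19\right)\right)^{2} = \left(-74 - \frac{19}{480}\right)^{2} = \left(- \frac{35539}{480}\right)^{2} = \frac{1263020521}{230400}$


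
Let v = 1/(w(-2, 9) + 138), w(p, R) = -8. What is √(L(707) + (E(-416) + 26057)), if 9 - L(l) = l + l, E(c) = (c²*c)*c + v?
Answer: √506128024017330/130 ≈ 1.7306e+5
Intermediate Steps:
v = 1/130 (v = 1/(-8 + 138) = 1/130 ≈ 0.0076923)
E(c) = 1/130 + c⁴ (E(c) = (c²*c)*c + 1/130 = c³*c + 1/130 = c⁴ + 1/130 = 1/130 + c⁴)
L(l) = 9 - 2*l (L(l) = 9 - (l + l) = 9 - 2*l)
√(L(707) + (E(-416) + 26057)) = √((9 - 2*707) + ((1/130 + (-416)⁴) + 26057)) = √((9 - 1414) + ((1/130 + 29948379136) + 26057)) = √(-1405 + (3893289287681/130 + 26057)) = √(-1405 + 3893292675091/130) = √(3893292492441/130) = √506128024017330/130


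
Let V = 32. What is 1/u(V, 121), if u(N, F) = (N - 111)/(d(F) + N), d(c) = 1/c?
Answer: -3873/9559 ≈ -0.40517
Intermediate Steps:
u(N, F) = (-111 + N)/(N + 1/F) (u(N, F) = (N - 111)/(1/F + N) = (-111 + N)/(N + 1/F))
1/u(V, 121) = 1/(121*(-111 + 32)/(1 + 121*32)) = 1/(121*(-79)/(1 + 3872)) = 1/(121*(-79)/3873) = 1/(121*(1/3873)*(-79)) = 1/(-9559/3873) = -3873/9559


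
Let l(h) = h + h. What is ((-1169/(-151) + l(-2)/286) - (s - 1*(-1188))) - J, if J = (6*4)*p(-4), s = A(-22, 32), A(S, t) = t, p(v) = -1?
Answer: -25658363/21593 ≈ -1188.3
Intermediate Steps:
l(h) = 2*h
s = 32
J = -24 (J = (6*4)*(-1) = 24*(-1) = -24)
((-1169/(-151) + l(-2)/286) - (s - 1*(-1188))) - J = ((-1169/(-151) + (2*(-2))/286) - (32 - 1*(-1188))) - 1*(-24) = ((-1169*(-1/151) - 4*1/286) - (32 + 1188)) + 24 = ((1169/151 - 2/143) - 1*1220) + 24 = (166865/21593 - 1220) + 24 = -26176595/21593 + 24 = -25658363/21593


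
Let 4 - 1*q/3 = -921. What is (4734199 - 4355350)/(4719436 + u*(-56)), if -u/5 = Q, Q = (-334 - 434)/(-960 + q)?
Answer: 45840729/571037420 ≈ 0.080276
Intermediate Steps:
q = 2775 (q = 12 - 3*(-921) = 12 + 2763 = 2775)
Q = -256/605 (Q = (-334 - 434)/(-960 + 2775) = -768/1815 = -768*1/1815 = -256/605 ≈ -0.42314)
u = 256/121 (u = -5*(-256/605) = 256/121 ≈ 2.1157)
(4734199 - 4355350)/(4719436 + u*(-56)) = (4734199 - 4355350)/(4719436 + (256/121)*(-56)) = 378849/(4719436 - 14336/121) = 378849/(571037420/121) = 378849*(121/571037420) = 45840729/571037420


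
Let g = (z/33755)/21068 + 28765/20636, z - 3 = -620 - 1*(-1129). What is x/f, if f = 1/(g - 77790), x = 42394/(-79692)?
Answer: 549951832886833780909/13289816833943160 ≈ 41381.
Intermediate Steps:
z = 512 (z = 3 + (-620 - 1*(-1129)) = 3 + (-620 + 1129) = 3 + 509 = 512)
g = 464914774903/333529509460 (g = (512/33755)/21068 + 28765/20636 = (512*(1/33755))*(1/21068) + 28765*(1/20636) = (512/33755)*(1/21068) + 2615/1876 = 128/177787585 + 2615/1876 = 464914774903/333529509460 ≈ 1.3939)
x = -21197/39846 (x = 42394*(-1/79692) = -21197/39846 ≈ -0.53197)
f = -333529509460/25944795626118497 (f = 1/(464914774903/333529509460 - 77790) = 1/(-25944795626118497/333529509460) = -333529509460/25944795626118497 ≈ -1.2855e-5)
x/f = -21197/(39846*(-333529509460/25944795626118497)) = -21197/39846*(-25944795626118497/333529509460) = 549951832886833780909/13289816833943160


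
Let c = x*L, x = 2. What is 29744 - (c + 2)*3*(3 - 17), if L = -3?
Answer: 29576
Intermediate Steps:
c = -6 (c = 2*(-3) = -6)
29744 - (c + 2)*3*(3 - 17) = 29744 - (-6 + 2)*3*(3 - 17) = 29744 - (-4*3)*(-14) = 29744 - (-12)*(-14) = 29744 - 1*168 = 29744 - 168 = 29576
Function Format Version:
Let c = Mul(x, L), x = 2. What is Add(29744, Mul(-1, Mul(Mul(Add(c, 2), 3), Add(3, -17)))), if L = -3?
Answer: 29576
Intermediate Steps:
c = -6 (c = Mul(2, -3) = -6)
Add(29744, Mul(-1, Mul(Mul(Add(c, 2), 3), Add(3, -17)))) = Add(29744, Mul(-1, Mul(Mul(Add(-6, 2), 3), Add(3, -17)))) = Add(29744, Mul(-1, Mul(Mul(-4, 3), -14))) = Add(29744, Mul(-1, Mul(-12, -14))) = Add(29744, Mul(-1, 168)) = Add(29744, -168) = 29576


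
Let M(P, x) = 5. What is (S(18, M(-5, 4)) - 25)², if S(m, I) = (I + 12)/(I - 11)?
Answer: 27889/36 ≈ 774.69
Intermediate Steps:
S(m, I) = (12 + I)/(-11 + I)
(S(18, M(-5, 4)) - 25)² = ((12 + 5)/(-11 + 5) - 25)² = (17/(-6) - 25)² = (-⅙*17 - 25)² = (-17/6 - 25)² = (-167/6)² = 27889/36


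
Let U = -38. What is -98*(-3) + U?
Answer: 256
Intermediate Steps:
-98*(-3) + U = -98*(-3) - 38 = 294 - 38 = 256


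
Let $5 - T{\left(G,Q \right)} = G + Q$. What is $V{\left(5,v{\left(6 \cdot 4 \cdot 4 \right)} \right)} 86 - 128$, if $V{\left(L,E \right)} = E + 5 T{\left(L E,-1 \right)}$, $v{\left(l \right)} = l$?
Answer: $-195692$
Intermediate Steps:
$T{\left(G,Q \right)} = 5 - G - Q$ ($T{\left(G,Q \right)} = 5 - \left(G + Q\right) = 5 - G - Q$)
$V{\left(L,E \right)} = 30 + E - 5 E L$ ($V{\left(L,E \right)} = E + 5 \left(5 - L E - -1\right) = E + 5 \left(5 - E L + 1\right) = E + 5 \left(6 - E L\right) = E - \left(-30 + 5 E L\right) = 30 + E - 5 E L$)
$V{\left(5,v{\left(6 \cdot 4 \cdot 4 \right)} \right)} 86 - 128 = \left(30 + 6 \cdot 4 \cdot 4 - 5 \cdot 6 \cdot 4 \cdot 4 \cdot 5\right) 86 - 128 = \left(30 + 24 \cdot 4 - 5 \cdot 24 \cdot 4 \cdot 5\right) 86 - 128 = \left(30 + 96 - 480 \cdot 5\right) 86 - 128 = \left(30 + 96 - 2400\right) 86 - 128 = \left(-2274\right) 86 - 128 = -195564 - 128 = -195692$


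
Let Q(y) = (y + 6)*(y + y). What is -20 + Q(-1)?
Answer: -30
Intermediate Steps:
Q(y) = 2*y*(6 + y) (Q(y) = (6 + y)*(2*y) = 2*y*(6 + y))
-20 + Q(-1) = -20 + 2*(-1)*(6 - 1) = -10*2 + 2*(-1)*5 = -20 - 10 = -30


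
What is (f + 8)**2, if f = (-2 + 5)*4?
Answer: 400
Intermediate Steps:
f = 12 (f = 3*4 = 12)
(f + 8)**2 = (12 + 8)**2 = 20**2 = 400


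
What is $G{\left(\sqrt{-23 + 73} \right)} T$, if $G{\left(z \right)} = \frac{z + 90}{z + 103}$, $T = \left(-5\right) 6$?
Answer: $- \frac{276600}{10559} - \frac{1950 \sqrt{2}}{10559} \approx -26.457$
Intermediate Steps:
$T = -30$
$G{\left(z \right)} = \frac{90 + z}{103 + z}$
$G{\left(\sqrt{-23 + 73} \right)} T = \frac{90 + \sqrt{-23 + 73}}{103 + \sqrt{-23 + 73}} \left(-30\right) = \frac{90 + \sqrt{50}}{103 + \sqrt{50}} \left(-30\right) = \frac{90 + 5 \sqrt{2}}{103 + 5 \sqrt{2}} \left(-30\right) = - \frac{30 \left(90 + 5 \sqrt{2}\right)}{103 + 5 \sqrt{2}}$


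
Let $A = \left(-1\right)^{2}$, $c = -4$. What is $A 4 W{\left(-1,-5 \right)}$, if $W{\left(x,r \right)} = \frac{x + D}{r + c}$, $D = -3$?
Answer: $\frac{16}{9} \approx 1.7778$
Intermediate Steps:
$A = 1$
$W{\left(x,r \right)} = \frac{-3 + x}{-4 + r}$ ($W{\left(x,r \right)} = \frac{x - 3}{r - 4} = \frac{-3 + x}{-4 + r}$)
$A 4 W{\left(-1,-5 \right)} = 1 \cdot 4 \frac{-3 - 1}{-4 - 5} = 4 \frac{1}{-9} \left(-4\right) = 4 \left(\left(- \frac{1}{9}\right) \left(-4\right)\right) = 4 \cdot \frac{4}{9} = \frac{16}{9}$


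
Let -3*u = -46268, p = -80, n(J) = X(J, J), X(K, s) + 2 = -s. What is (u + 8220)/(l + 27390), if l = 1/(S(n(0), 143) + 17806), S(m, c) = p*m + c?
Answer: 1284435152/1488016533 ≈ 0.86319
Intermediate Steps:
X(K, s) = -2 - s
n(J) = -2 - J
u = 46268/3 (u = -⅓*(-46268) = 46268/3 ≈ 15423.)
S(m, c) = c - 80*m (S(m, c) = -80*m + c = c - 80*m)
l = 1/18109 (l = 1/((143 - 80*(-2 - 1*0)) + 17806) = 1/((143 - 80*(-2 + 0)) + 17806) = 1/((143 - 80*(-2)) + 17806) = 1/((143 + 160) + 17806) = 1/(303 + 17806) = 1/18109 ≈ 5.5221e-5)
(u + 8220)/(l + 27390) = (46268/3 + 8220)/(1/18109 + 27390) = 70928/(3*(496005511/18109)) = (70928/3)*(18109/496005511) = 1284435152/1488016533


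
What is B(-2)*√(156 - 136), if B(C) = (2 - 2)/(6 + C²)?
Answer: 0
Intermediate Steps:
B(C) = 0 (B(C) = 0/(6 + C²) = 0)
B(-2)*√(156 - 136) = 0*√(156 - 136) = 0*√20 = 0*(2*√5) = 0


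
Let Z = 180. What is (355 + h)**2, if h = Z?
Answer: 286225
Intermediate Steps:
h = 180
(355 + h)**2 = (355 + 180)**2 = 535**2 = 286225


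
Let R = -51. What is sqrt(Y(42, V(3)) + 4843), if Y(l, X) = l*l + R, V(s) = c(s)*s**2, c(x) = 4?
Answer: 2*sqrt(1639) ≈ 80.969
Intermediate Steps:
V(s) = 4*s**2
Y(l, X) = -51 + l**2 (Y(l, X) = l*l - 51 = l**2 - 51 = -51 + l**2)
sqrt(Y(42, V(3)) + 4843) = sqrt((-51 + 42**2) + 4843) = sqrt((-51 + 1764) + 4843) = sqrt(1713 + 4843) = sqrt(6556) = 2*sqrt(1639)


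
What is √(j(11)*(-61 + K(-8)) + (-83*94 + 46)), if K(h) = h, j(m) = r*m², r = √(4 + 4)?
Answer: √(-7756 - 16698*√2) ≈ 177.12*I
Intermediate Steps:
r = 2*√2 (r = √8 = 2*√2 ≈ 2.8284)
j(m) = 2*√2*m² (j(m) = (2*√2)*m² = 2*√2*m²)
√(j(11)*(-61 + K(-8)) + (-83*94 + 46)) = √((2*√2*11²)*(-61 - 8) + (-83*94 + 46)) = √((2*√2*121)*(-69) + (-7802 + 46)) = √((242*√2)*(-69) - 7756) = √(-16698*√2 - 7756) = √(-7756 - 16698*√2)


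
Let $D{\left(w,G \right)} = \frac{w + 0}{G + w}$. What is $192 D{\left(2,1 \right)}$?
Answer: $128$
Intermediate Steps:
$D{\left(w,G \right)} = \frac{w}{G + w}$
$192 D{\left(2,1 \right)} = 192 \frac{2}{1 + 2} = 192 \cdot \frac{2}{3} = 128$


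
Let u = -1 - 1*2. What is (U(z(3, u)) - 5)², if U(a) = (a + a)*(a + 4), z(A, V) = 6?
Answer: 13225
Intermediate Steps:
u = -3 (u = -1 - 2 = -3)
U(a) = 2*a*(4 + a) (U(a) = (2*a)*(4 + a) = 2*a*(4 + a))
(U(z(3, u)) - 5)² = (2*6*(4 + 6) - 5)² = (2*6*10 - 5)² = (120 - 5)² = 115² = 13225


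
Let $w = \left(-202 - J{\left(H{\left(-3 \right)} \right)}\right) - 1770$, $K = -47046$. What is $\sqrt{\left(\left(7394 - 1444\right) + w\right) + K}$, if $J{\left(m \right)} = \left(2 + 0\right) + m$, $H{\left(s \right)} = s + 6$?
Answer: $i \sqrt{43073} \approx 207.54 i$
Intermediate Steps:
$H{\left(s \right)} = 6 + s$
$J{\left(m \right)} = 2 + m$
$w = -1977$ ($w = \left(-202 - \left(2 + \left(6 - 3\right)\right)\right) - 1770 = \left(-202 - \left(2 + 3\right)\right) - 1770 = \left(-202 - 5\right) - 1770 = -207 - 1770 = -1977$)
$\sqrt{\left(\left(7394 - 1444\right) + w\right) + K} = \sqrt{\left(\left(7394 - 1444\right) - 1977\right) - 47046} = \sqrt{\left(5950 - 1977\right) - 47046} = \sqrt{3973 - 47046} = \sqrt{-43073} = i \sqrt{43073}$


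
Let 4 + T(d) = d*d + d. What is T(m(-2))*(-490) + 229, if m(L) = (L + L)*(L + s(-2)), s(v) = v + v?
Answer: -291811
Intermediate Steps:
s(v) = 2*v
m(L) = 2*L*(-4 + L) (m(L) = (L + L)*(L + 2*(-2)) = (2*L)*(L - 4) = (2*L)*(-4 + L) = 2*L*(-4 + L))
T(d) = -4 + d + d**2 (T(d) = -4 + (d*d + d) = -4 + (d**2 + d) = -4 + (d + d**2) = -4 + d + d**2)
T(m(-2))*(-490) + 229 = (-4 + 2*(-2)*(-4 - 2) + (2*(-2)*(-4 - 2))**2)*(-490) + 229 = (-4 + 2*(-2)*(-6) + (2*(-2)*(-6))**2)*(-490) + 229 = (-4 + 24 + 24**2)*(-490) + 229 = (-4 + 24 + 576)*(-490) + 229 = 596*(-490) + 229 = -292040 + 229 = -291811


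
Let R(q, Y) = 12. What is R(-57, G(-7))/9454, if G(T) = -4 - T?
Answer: 6/4727 ≈ 0.0012693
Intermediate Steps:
R(-57, G(-7))/9454 = 12/9454 = 12*(1/9454) = 6/4727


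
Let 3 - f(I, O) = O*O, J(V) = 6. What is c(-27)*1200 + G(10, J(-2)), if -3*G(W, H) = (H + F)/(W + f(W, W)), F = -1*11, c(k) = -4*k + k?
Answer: 25369195/261 ≈ 97200.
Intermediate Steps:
c(k) = -3*k
F = -11
f(I, O) = 3 - O**2 (f(I, O) = 3 - O*O = 3 - O**2)
G(W, H) = -(-11 + H)/(3*(3 + W - W**2)) (G(W, H) = -(H - 11)/(3*(W + (3 - W**2))) = -(-11 + H)/(3*(3 + W - W**2)))
c(-27)*1200 + G(10, J(-2)) = -3*(-27)*1200 + (11 - 1*6)/(3*(3 + 10 - 1*10**2)) = 81*1200 + (11 - 6)/(3*(3 + 10 - 1*100)) = 97200 + (1/3)*5/(3 + 10 - 100) = 97200 + (1/3)*5/(-87) = 97200 + (1/3)*(-1/87)*5 = 97200 - 5/261 = 25369195/261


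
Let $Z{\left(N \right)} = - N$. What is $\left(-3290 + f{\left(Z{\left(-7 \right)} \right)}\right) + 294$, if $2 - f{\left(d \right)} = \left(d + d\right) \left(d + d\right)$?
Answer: $-3190$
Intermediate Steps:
$f{\left(d \right)} = 2 - 4 d^{2}$ ($f{\left(d \right)} = 2 - \left(d + d\right) \left(d + d\right) = 2 - 2 d 2 d = 2 - 4 d^{2}$)
$\left(-3290 + f{\left(Z{\left(-7 \right)} \right)}\right) + 294 = \left(-3290 + \left(2 - 4 \left(\left(-1\right) \left(-7\right)\right)^{2}\right)\right) + 294 = \left(-3290 + \left(2 - 4 \cdot 7^{2}\right)\right) + 294 = \left(-3290 + \left(2 - 196\right)\right) + 294 = \left(-3290 - 194\right) + 294 = -3484 + 294 = -3190$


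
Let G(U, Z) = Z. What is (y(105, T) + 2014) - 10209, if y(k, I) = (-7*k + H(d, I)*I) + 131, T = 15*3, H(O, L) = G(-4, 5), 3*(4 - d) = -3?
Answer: -8574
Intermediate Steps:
d = 5 (d = 4 - ⅓*(-3) = 4 + 1 = 5)
H(O, L) = 5
T = 45
y(k, I) = 131 - 7*k + 5*I (y(k, I) = (-7*k + 5*I) + 131 = 131 - 7*k + 5*I)
(y(105, T) + 2014) - 10209 = ((131 - 7*105 + 5*45) + 2014) - 10209 = ((131 - 735 + 225) + 2014) - 10209 = (-379 + 2014) - 10209 = 1635 - 10209 = -8574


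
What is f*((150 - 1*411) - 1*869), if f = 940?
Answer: -1062200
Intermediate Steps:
f*((150 - 1*411) - 1*869) = 940*((150 - 1*411) - 1*869) = 940*((150 - 411) - 869) = 940*(-261 - 869) = 940*(-1130) = -1062200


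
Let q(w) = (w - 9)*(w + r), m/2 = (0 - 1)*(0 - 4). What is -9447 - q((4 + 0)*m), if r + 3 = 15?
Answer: -10459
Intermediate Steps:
r = 12 (r = -3 + 15 = 12)
m = 8 (m = 2*((0 - 1)*(0 - 4)) = 2*(-1*(-4)) = 2*4 = 8)
q(w) = (-9 + w)*(12 + w) (q(w) = (w - 9)*(w + 12) = (-9 + w)*(12 + w))
-9447 - q((4 + 0)*m) = -9447 - (-108 + ((4 + 0)*8)**2 + 3*((4 + 0)*8)) = -9447 - (-108 + (4*8)**2 + 3*(4*8)) = -9447 - (-108 + 32**2 + 3*32) = -9447 - (-108 + 1024 + 96) = -9447 - 1*1012 = -9447 - 1012 = -10459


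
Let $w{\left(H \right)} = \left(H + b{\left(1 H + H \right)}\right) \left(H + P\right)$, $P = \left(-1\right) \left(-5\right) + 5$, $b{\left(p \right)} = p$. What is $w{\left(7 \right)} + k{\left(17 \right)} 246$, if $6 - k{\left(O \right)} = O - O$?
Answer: $1833$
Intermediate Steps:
$k{\left(O \right)} = 6$ ($k{\left(O \right)} = 6 - \left(O - O\right) = 6 - 0 = 6 + 0 = 6$)
$P = 10$ ($P = 5 + 5 = 10$)
$w{\left(H \right)} = 3 H \left(10 + H\right)$ ($w{\left(H \right)} = \left(H + \left(1 H + H\right)\right) \left(H + 10\right) = \left(H + \left(H + H\right)\right) \left(10 + H\right) = \left(H + 2 H\right) \left(10 + H\right) = 3 H \left(10 + H\right)$)
$w{\left(7 \right)} + k{\left(17 \right)} 246 = 3 \cdot 7 \left(10 + 7\right) + 6 \cdot 246 = 3 \cdot 7 \cdot 17 + 1476 = 357 + 1476 = 1833$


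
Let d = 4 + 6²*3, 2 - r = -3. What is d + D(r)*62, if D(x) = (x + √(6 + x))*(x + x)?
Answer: 3212 + 620*√11 ≈ 5268.3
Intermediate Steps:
r = 5 (r = 2 - 1*(-3) = 2 + 3 = 5)
d = 112 (d = 4 + 36*3 = 4 + 108 = 112)
D(x) = 2*x*(x + √(6 + x)) (D(x) = (x + √(6 + x))*(2*x) = 2*x*(x + √(6 + x)))
d + D(r)*62 = 112 + (2*5*(5 + √(6 + 5)))*62 = 112 + (2*5*(5 + √11))*62 = 112 + (50 + 10*√11)*62 = 112 + (3100 + 620*√11) = 3212 + 620*√11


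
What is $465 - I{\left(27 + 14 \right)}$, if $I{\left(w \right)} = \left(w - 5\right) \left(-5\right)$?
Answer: $645$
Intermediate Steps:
$I{\left(w \right)} = 25 - 5 w$ ($I{\left(w \right)} = \left(-5 + w\right) \left(-5\right) = 25 - 5 w$)
$465 - I{\left(27 + 14 \right)} = 465 - \left(25 - 5 \left(27 + 14\right)\right) = 465 - \left(25 - 205\right) = 465 - -180 = 465 + 180 = 645$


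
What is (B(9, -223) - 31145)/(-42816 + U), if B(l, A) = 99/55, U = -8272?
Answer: 38929/63860 ≈ 0.60960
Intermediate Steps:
B(l, A) = 9/5 (B(l, A) = 99*(1/55) = 9/5)
(B(9, -223) - 31145)/(-42816 + U) = (9/5 - 31145)/(-42816 - 8272) = -155716/5/(-51088) = -155716/5*(-1/51088) = 38929/63860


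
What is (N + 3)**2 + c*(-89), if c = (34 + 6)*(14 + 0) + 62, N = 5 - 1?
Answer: -55309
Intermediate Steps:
N = 4
c = 622 (c = 40*14 + 62 = 560 + 62 = 622)
(N + 3)**2 + c*(-89) = (4 + 3)**2 + 622*(-89) = 7**2 - 55358 = 49 - 55358 = -55309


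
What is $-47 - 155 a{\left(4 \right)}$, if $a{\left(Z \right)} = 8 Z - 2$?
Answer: $-4697$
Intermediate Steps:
$a{\left(Z \right)} = -2 + 8 Z$
$-47 - 155 a{\left(4 \right)} = -47 - 155 \left(-2 + 8 \cdot 4\right) = -47 - 155 \left(-2 + 32\right) = -47 - 4650 = -4697$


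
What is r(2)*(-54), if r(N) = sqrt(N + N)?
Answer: -108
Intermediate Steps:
r(N) = sqrt(2)*sqrt(N) (r(N) = sqrt(2*N) = sqrt(2)*sqrt(N))
r(2)*(-54) = (sqrt(2)*sqrt(2))*(-54) = 2*(-54) = -108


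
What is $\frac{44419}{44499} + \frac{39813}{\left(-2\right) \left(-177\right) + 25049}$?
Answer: $\frac{414287792}{161486871} \approx 2.5655$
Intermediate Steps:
$\frac{44419}{44499} + \frac{39813}{\left(-2\right) \left(-177\right) + 25049} = 44419 \cdot \frac{1}{44499} + \frac{39813}{354 + 25049} = \frac{44419}{44499} + \frac{39813}{25403} = \frac{414287792}{161486871}$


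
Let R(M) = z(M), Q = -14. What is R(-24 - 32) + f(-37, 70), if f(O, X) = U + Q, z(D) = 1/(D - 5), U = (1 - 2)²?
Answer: -794/61 ≈ -13.016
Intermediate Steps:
U = 1 (U = (-1)² = 1)
z(D) = 1/(-5 + D)
R(M) = 1/(-5 + M)
f(O, X) = -13 (f(O, X) = 1 - 14 = -13)
R(-24 - 32) + f(-37, 70) = 1/(-5 + (-24 - 32)) - 13 = 1/(-5 - 56) - 13 = 1/(-61) - 13 = -1/61 - 13 = -794/61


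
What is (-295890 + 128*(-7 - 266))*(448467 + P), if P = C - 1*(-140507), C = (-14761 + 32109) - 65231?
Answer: -179011299894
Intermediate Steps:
C = -47883 (C = 17348 - 65231 = -47883)
P = 92624 (P = -47883 - 1*(-140507) = -47883 + 140507 = 92624)
(-295890 + 128*(-7 - 266))*(448467 + P) = (-295890 + 128*(-7 - 266))*(448467 + 92624) = (-295890 + 128*(-273))*541091 = (-295890 - 34944)*541091 = -330834*541091 = -179011299894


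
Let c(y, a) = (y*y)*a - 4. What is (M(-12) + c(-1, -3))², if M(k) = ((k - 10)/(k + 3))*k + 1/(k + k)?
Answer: 84681/64 ≈ 1323.1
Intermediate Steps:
c(y, a) = -4 + a*y² (c(y, a) = y²*a - 4 = a*y² - 4 = -4 + a*y²)
M(k) = 1/(2*k) + k*(-10 + k)/(3 + k) (M(k) = ((-10 + k)/(3 + k))*k + 1/(2*k) = k*(-10 + k)/(3 + k) + 1/(2*k) = 1/(2*k) + k*(-10 + k)/(3 + k))
(M(-12) + c(-1, -3))² = ((½)*(3 - 12 - 20*(-12)² + 2*(-12)³)/(-12*(3 - 12)) + (-4 - 3*(-1)²))² = ((½)*(-1/12)*(3 - 12 - 20*144 + 2*(-1728))/(-9) + (-4 - 3*1))² = ((½)*(-1/12)*(-⅑)*(3 - 12 - 2880 - 3456) + (-4 - 3))² = ((½)*(-1/12)*(-⅑)*(-6345) - 7)² = (-235/8 - 7)² = (-291/8)² = 84681/64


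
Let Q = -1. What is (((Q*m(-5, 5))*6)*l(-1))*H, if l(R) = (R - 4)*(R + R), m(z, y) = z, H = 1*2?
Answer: 600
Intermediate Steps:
H = 2
l(R) = 2*R*(-4 + R) (l(R) = (-4 + R)*(2*R) = 2*R*(-4 + R))
(((Q*m(-5, 5))*6)*l(-1))*H = ((-1*(-5)*6)*(2*(-1)*(-4 - 1)))*2 = ((5*6)*(2*(-1)*(-5)))*2 = (30*10)*2 = 300*2 = 600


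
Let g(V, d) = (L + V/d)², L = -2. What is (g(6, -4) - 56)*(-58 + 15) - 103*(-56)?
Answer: 30597/4 ≈ 7649.3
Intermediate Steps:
g(V, d) = (-2 + V/d)²
(g(6, -4) - 56)*(-58 + 15) - 103*(-56) = ((6 - 2*(-4))²/(-4)² - 56)*(-58 + 15) - 103*(-56) = ((6 + 8)²/16 - 56)*(-43) + 5768 = ((1/16)*14² - 56)*(-43) + 5768 = ((1/16)*196 - 56)*(-43) + 5768 = (49/4 - 56)*(-43) + 5768 = -175/4*(-43) + 5768 = 7525/4 + 5768 = 30597/4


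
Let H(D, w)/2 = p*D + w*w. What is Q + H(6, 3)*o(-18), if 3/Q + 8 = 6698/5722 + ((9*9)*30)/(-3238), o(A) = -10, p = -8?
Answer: 9123904601/11703252 ≈ 779.60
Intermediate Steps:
H(D, w) = -16*D + 2*w² (H(D, w) = 2*(-8*D + w*w) = 2*(-8*D + w²) = 2*(w² - 8*D) = -16*D + 2*w²)
Q = -4631959/11703252 (Q = 3/(-8 + (6698/5722 + ((9*9)*30)/(-3238))) = 3/(-8 + (6698*(1/5722) + (81*30)*(-1/3238))) = 3/(-8 + (3349/2861 + 2430*(-1/3238))) = 3/(-8 + (3349/2861 - 1215/1619)) = 3/(-8 + 1945916/4631959) = 3/(-35109756/4631959) = 3*(-4631959/35109756) = -4631959/11703252 ≈ -0.39578)
Q + H(6, 3)*o(-18) = -4631959/11703252 + (-16*6 + 2*3²)*(-10) = -4631959/11703252 + (-96 + 2*9)*(-10) = -4631959/11703252 + (-96 + 18)*(-10) = -4631959/11703252 - 78*(-10) = -4631959/11703252 + 780 = 9123904601/11703252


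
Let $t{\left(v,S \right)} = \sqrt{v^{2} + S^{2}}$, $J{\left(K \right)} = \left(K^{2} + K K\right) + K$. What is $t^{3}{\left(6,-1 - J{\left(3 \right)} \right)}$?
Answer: $1040 \sqrt{130} \approx 11858.0$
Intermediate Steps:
$J{\left(K \right)} = K + 2 K^{2}$ ($J{\left(K \right)} = \left(K^{2} + K^{2}\right) + K = 2 K^{2} + K = K + 2 K^{2}$)
$t{\left(v,S \right)} = \sqrt{S^{2} + v^{2}}$
$t^{3}{\left(6,-1 - J{\left(3 \right)} \right)} = \left(\sqrt{\left(-1 - 3 \left(1 + 2 \cdot 3\right)\right)^{2} + 6^{2}}\right)^{3} = \left(\sqrt{\left(-1 - 3 \left(1 + 6\right)\right)^{2} + 36}\right)^{3} = \left(\sqrt{\left(-1 - 3 \cdot 7\right)^{2} + 36}\right)^{3} = \left(\sqrt{\left(-1 - 21\right)^{2} + 36}\right)^{3} = \left(\sqrt{\left(-22\right)^{2} + 36}\right)^{3} = \left(\sqrt{484 + 36}\right)^{3} = \left(\sqrt{520}\right)^{3} = \left(2 \sqrt{130}\right)^{3} = 1040 \sqrt{130}$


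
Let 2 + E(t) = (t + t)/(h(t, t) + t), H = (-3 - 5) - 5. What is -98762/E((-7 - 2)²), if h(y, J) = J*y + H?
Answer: 327346649/6548 ≈ 49992.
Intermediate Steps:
H = -13 (H = -8 - 5 = -13)
h(y, J) = -13 + J*y (h(y, J) = J*y - 13 = -13 + J*y)
E(t) = -2 + 2*t/(-13 + t + t²) (E(t) = -2 + (t + t)/((-13 + t*t) + t) = -2 + (2*t)/((-13 + t²) + t) = -2 + (2*t)/(-13 + t + t²) = -2 + 2*t/(-13 + t + t²))
-98762/E((-7 - 2)²) = -98762*(-13 + (-7 - 2)² + ((-7 - 2)²)²)/(2*(13 - ((-7 - 2)²)²)) = -98762*(-13 + (-9)² + ((-9)²)²)/(2*(13 - ((-9)²)²)) = -98762*(-13 + 81 + 81²)/(2*(13 - 1*81²)) = -98762*(-13 + 81 + 6561)/(2*(13 - 1*6561)) = -98762*6629/(2*(13 - 6561)) = -98762/(2*(1/6629)*(-6548)) = -98762/(-13096/6629) = -98762*(-6629/13096) = 327346649/6548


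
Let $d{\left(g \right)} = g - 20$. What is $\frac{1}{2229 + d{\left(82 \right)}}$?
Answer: $\frac{1}{2291} \approx 0.00043649$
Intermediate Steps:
$d{\left(g \right)} = -20 + g$
$\frac{1}{2229 + d{\left(82 \right)}} = \frac{1}{2229 + \left(-20 + 82\right)} = \frac{1}{2229 + 62} = \frac{1}{2291}$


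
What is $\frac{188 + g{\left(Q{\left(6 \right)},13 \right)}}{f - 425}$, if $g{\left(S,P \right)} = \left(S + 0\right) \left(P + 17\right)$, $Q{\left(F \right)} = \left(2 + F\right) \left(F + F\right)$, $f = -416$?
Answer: $- \frac{3068}{841} \approx -3.648$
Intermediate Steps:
$Q{\left(F \right)} = 2 F \left(2 + F\right)$ ($Q{\left(F \right)} = \left(2 + F\right) 2 F = 2 F \left(2 + F\right)$)
$g{\left(S,P \right)} = S \left(17 + P\right)$
$\frac{188 + g{\left(Q{\left(6 \right)},13 \right)}}{f - 425} = \frac{188 + 2 \cdot 6 \left(2 + 6\right) \left(17 + 13\right)}{-416 - 425} = \frac{188 + 2 \cdot 6 \cdot 8 \cdot 30}{-841} = \left(188 + 96 \cdot 30\right) \left(- \frac{1}{841}\right) = \left(188 + 2880\right) \left(- \frac{1}{841}\right) = 3068 \left(- \frac{1}{841}\right) = - \frac{3068}{841}$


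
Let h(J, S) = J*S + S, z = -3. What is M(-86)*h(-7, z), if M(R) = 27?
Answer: 486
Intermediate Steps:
h(J, S) = S + J*S
M(-86)*h(-7, z) = 27*(-3*(1 - 7)) = 27*(-3*(-6)) = 27*18 = 486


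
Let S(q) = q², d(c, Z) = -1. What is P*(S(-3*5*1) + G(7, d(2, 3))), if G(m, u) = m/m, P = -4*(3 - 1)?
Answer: -1808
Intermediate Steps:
P = -8 (P = -4*2 = -8)
G(m, u) = 1
P*(S(-3*5*1) + G(7, d(2, 3))) = -8*((-3*5*1)² + 1) = -8*((-15*1)² + 1) = -8*((-15)² + 1) = -8*(225 + 1) = -8*226 = -1808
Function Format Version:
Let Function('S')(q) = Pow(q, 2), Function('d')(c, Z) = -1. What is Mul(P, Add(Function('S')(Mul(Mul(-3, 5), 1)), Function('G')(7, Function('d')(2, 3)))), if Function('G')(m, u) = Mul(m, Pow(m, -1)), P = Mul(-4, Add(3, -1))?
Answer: -1808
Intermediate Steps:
P = -8 (P = Mul(-4, 2) = -8)
Function('G')(m, u) = 1
Mul(P, Add(Function('S')(Mul(Mul(-3, 5), 1)), Function('G')(7, Function('d')(2, 3)))) = Mul(-8, Add(Pow(Mul(Mul(-3, 5), 1), 2), 1)) = Mul(-8, Add(Pow(Mul(-15, 1), 2), 1)) = Mul(-8, Add(Pow(-15, 2), 1)) = Mul(-8, Add(225, 1)) = Mul(-8, 226) = -1808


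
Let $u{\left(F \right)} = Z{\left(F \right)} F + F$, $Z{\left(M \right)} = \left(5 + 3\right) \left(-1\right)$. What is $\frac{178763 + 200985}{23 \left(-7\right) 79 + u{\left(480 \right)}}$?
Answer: $- \frac{379748}{16079} \approx -23.618$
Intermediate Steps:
$Z{\left(M \right)} = -8$ ($Z{\left(M \right)} = 8 \left(-1\right) = -8$)
$u{\left(F \right)} = - 7 F$ ($u{\left(F \right)} = - 8 F + F = - 7 F$)
$\frac{178763 + 200985}{23 \left(-7\right) 79 + u{\left(480 \right)}} = \frac{178763 + 200985}{23 \left(-7\right) 79 - 3360} = \frac{379748}{\left(-161\right) 79 - 3360} = \frac{379748}{-12719 - 3360} = \frac{379748}{-16079} = 379748 \left(- \frac{1}{16079}\right) = - \frac{379748}{16079}$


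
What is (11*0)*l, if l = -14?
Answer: 0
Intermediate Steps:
(11*0)*l = (11*0)*(-14) = 0*(-14) = 0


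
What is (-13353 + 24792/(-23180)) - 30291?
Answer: -252923178/5795 ≈ -43645.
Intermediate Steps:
(-13353 + 24792/(-23180)) - 30291 = (-13353 + 24792*(-1/23180)) - 30291 = (-13353 - 6198/5795) - 30291 = -77386833/5795 - 30291 = -252923178/5795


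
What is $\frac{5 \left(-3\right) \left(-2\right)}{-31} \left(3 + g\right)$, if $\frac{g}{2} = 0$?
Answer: $- \frac{90}{31} \approx -2.9032$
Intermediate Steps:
$g = 0$ ($g = 2 \cdot 0 = 0$)
$\frac{5 \left(-3\right) \left(-2\right)}{-31} \left(3 + g\right) = \frac{5 \left(-3\right) \left(-2\right)}{-31} \left(3 + 0\right) = \left(-15\right) \left(-2\right) \left(- \frac{1}{31}\right) 3 = 30 \left(- \frac{1}{31}\right) 3 = \left(- \frac{30}{31}\right) 3 = - \frac{90}{31}$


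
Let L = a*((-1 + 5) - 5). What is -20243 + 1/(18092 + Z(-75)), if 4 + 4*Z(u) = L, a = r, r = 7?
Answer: -1464722747/72357 ≈ -20243.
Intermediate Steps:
a = 7
L = -7 (L = 7*((-1 + 5) - 5) = 7*(4 - 5) = 7*(-1) = -7)
Z(u) = -11/4 (Z(u) = -1 + (1/4)*(-7) = -1 - 7/4 = -11/4)
-20243 + 1/(18092 + Z(-75)) = -20243 + 1/(18092 - 11/4) = -20243 + 1/(72357/4) = -20243 + 4/72357 = -1464722747/72357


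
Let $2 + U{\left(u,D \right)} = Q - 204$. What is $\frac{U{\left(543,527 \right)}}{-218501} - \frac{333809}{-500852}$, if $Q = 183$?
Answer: $\frac{72949119905}{109436662852} \approx 0.66659$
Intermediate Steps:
$U{\left(u,D \right)} = -23$ ($U{\left(u,D \right)} = -2 + \left(183 - 204\right) = -2 - 21 = -23$)
$\frac{U{\left(543,527 \right)}}{-218501} - \frac{333809}{-500852} = - \frac{23}{-218501} - \frac{333809}{-500852} = \left(-23\right) \left(- \frac{1}{218501}\right) - - \frac{333809}{500852} = \frac{23}{218501} + \frac{333809}{500852} = \frac{72949119905}{109436662852}$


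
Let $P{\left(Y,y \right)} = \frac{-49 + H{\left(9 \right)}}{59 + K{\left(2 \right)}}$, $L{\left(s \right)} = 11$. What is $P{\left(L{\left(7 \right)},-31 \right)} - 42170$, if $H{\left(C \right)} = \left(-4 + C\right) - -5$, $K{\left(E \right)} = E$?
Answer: $- \frac{2572409}{61} \approx -42171.0$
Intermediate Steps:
$H{\left(C \right)} = 1 + C$ ($H{\left(C \right)} = \left(-4 + C\right) + 5 = 1 + C$)
$P{\left(Y,y \right)} = - \frac{39}{61}$ ($P{\left(Y,y \right)} = \frac{-49 + \left(1 + 9\right)}{59 + 2} = \frac{-49 + 10}{61} = \left(-39\right) \frac{1}{61} = - \frac{39}{61}$)
$P{\left(L{\left(7 \right)},-31 \right)} - 42170 = - \frac{39}{61} - 42170 = - \frac{2572409}{61}$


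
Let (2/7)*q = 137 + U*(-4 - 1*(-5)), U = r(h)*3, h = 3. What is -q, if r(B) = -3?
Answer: -448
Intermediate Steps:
U = -9 (U = -3*3 = -9)
q = 448 (q = 7*(137 - 9*(-4 - 1*(-5)))/2 = 7*(137 - 9*(-4 + 5))/2 = 7*(137 - 9*1)/2 = 7*(137 - 9)/2 = (7/2)*128 = 448)
-q = -1*448 = -448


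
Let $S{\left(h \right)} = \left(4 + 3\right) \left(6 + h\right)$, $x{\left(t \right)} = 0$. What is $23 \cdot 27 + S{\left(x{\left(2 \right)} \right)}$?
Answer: $663$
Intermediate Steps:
$S{\left(h \right)} = 42 + 7 h$ ($S{\left(h \right)} = 7 \left(6 + h\right) = 42 + 7 h$)
$23 \cdot 27 + S{\left(x{\left(2 \right)} \right)} = 23 \cdot 27 + \left(42 + 7 \cdot 0\right) = 621 + \left(42 + 0\right) = 621 + 42 = 663$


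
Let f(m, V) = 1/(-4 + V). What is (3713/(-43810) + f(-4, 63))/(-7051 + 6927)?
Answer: 175257/320513960 ≈ 0.00054680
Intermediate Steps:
(3713/(-43810) + f(-4, 63))/(-7051 + 6927) = (3713/(-43810) + 1/(-4 + 63))/(-7051 + 6927) = (3713*(-1/43810) + 1/59)/(-124) = (-3713/43810 + 1/59)*(-1/124) = -175257/2584790*(-1/124) = 175257/320513960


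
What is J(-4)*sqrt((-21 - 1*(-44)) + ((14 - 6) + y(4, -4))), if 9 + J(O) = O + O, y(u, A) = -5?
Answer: -17*sqrt(26) ≈ -86.683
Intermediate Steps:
J(O) = -9 + 2*O (J(O) = -9 + (O + O) = -9 + 2*O)
J(-4)*sqrt((-21 - 1*(-44)) + ((14 - 6) + y(4, -4))) = (-9 + 2*(-4))*sqrt((-21 - 1*(-44)) + ((14 - 6) - 5)) = (-9 - 8)*sqrt((-21 + 44) + (8 - 5)) = -17*sqrt(23 + 3) = -17*sqrt(26)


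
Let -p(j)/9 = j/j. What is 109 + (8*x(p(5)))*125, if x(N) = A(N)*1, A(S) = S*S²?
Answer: -728891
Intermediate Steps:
A(S) = S³
p(j) = -9 (p(j) = -9*j/j = -9*1 = -9)
x(N) = N³ (x(N) = N³*1 = N³)
109 + (8*x(p(5)))*125 = 109 + (8*(-9)³)*125 = 109 + (8*(-729))*125 = 109 - 5832*125 = 109 - 729000 = -728891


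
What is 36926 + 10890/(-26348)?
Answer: 486457679/13174 ≈ 36926.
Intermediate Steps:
36926 + 10890/(-26348) = 36926 + 10890*(-1/26348) = 36926 - 5445/13174 = 486457679/13174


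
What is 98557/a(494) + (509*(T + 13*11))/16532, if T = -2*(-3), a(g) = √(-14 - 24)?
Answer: 75841/16532 - 98557*I*√38/38 ≈ 4.5875 - 15988.0*I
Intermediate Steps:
a(g) = I*√38 (a(g) = √(-38) = I*√38)
T = 6
98557/a(494) + (509*(T + 13*11))/16532 = 98557/((I*√38)) + (509*(6 + 13*11))/16532 = 98557*(-I*√38/38) + (509*(6 + 143))*(1/16532) = -98557*I*√38/38 + (509*149)*(1/16532) = -98557*I*√38/38 + 75841*(1/16532) = -98557*I*√38/38 + 75841/16532 = 75841/16532 - 98557*I*√38/38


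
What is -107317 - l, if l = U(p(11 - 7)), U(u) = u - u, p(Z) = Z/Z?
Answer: -107317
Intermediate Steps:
p(Z) = 1
U(u) = 0
l = 0
-107317 - l = -107317 - 1*0 = -107317 + 0 = -107317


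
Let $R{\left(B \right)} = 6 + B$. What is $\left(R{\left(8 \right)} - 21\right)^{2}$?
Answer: $49$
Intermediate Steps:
$\left(R{\left(8 \right)} - 21\right)^{2} = \left(\left(6 + 8\right) - 21\right)^{2} = \left(14 - 21\right)^{2} = \left(-7\right)^{2} = 49$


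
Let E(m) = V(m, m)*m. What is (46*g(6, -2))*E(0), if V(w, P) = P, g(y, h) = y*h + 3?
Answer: 0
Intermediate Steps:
g(y, h) = 3 + h*y (g(y, h) = h*y + 3 = 3 + h*y)
E(m) = m**2 (E(m) = m*m = m**2)
(46*g(6, -2))*E(0) = (46*(3 - 2*6))*0**2 = (46*(3 - 12))*0 = (46*(-9))*0 = -414*0 = 0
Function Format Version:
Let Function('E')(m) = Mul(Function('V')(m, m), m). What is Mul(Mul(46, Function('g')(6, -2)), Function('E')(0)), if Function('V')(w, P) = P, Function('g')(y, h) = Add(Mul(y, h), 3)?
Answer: 0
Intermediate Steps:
Function('g')(y, h) = Add(3, Mul(h, y)) (Function('g')(y, h) = Add(Mul(h, y), 3) = Add(3, Mul(h, y)))
Function('E')(m) = Pow(m, 2) (Function('E')(m) = Mul(m, m) = Pow(m, 2))
Mul(Mul(46, Function('g')(6, -2)), Function('E')(0)) = Mul(Mul(46, Add(3, Mul(-2, 6))), Pow(0, 2)) = Mul(Mul(46, Add(3, -12)), 0) = Mul(Mul(46, -9), 0) = Mul(-414, 0) = 0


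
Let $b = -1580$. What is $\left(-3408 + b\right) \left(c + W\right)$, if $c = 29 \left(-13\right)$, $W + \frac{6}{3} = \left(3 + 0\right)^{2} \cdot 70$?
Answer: $-1251988$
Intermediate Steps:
$W = 628$ ($W = -2 + \left(3 + 0\right)^{2} \cdot 70 = -2 + 3^{2} \cdot 70 = -2 + 9 \cdot 70 = -2 + 630 = 628$)
$c = -377$
$\left(-3408 + b\right) \left(c + W\right) = \left(-3408 - 1580\right) \left(-377 + 628\right) = \left(-4988\right) 251 = -1251988$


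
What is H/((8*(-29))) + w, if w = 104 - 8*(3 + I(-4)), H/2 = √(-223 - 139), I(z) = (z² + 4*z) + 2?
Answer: 64 - I*√362/116 ≈ 64.0 - 0.16402*I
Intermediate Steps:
I(z) = 2 + z² + 4*z
H = 2*I*√362 (H = 2*√(-223 - 139) = 2*√(-362) = 2*(I*√362) = 2*I*√362 ≈ 38.053*I)
w = 64 (w = 104 - 8*(3 + (2 + (-4)² + 4*(-4))) = 104 - 8*(3 + (2 + 16 - 16)) = 104 - 8*(3 + 2) = 104 - 8*5 = 104 - 1*40 = 104 - 40 = 64)
H/((8*(-29))) + w = (2*I*√362)/((8*(-29))) + 64 = (2*I*√362)/(-232) + 64 = (2*I*√362)*(-1/232) + 64 = -I*√362/116 + 64 = 64 - I*√362/116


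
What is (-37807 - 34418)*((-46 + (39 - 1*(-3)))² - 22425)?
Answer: 1618490025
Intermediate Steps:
(-37807 - 34418)*((-46 + (39 - 1*(-3)))² - 22425) = -72225*((-46 + (39 + 3))² - 22425) = -72225*((-46 + 42)² - 22425) = -72225*((-4)² - 22425) = -72225*(16 - 22425) = -72225*(-22409) = 1618490025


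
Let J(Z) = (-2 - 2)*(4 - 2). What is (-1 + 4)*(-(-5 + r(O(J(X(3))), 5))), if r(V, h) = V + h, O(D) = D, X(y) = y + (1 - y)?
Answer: 24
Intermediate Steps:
X(y) = 1
J(Z) = -8 (J(Z) = -4*2 = -8)
(-1 + 4)*(-(-5 + r(O(J(X(3))), 5))) = (-1 + 4)*(-(-5 + (-8 + 5))) = 3*(-(-5 - 3)) = 3*(-1*(-8)) = 3*8 = 24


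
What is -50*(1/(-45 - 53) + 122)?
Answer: -298875/49 ≈ -6099.5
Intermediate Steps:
-50*(1/(-45 - 53) + 122) = -50*(1/(-98) + 122) = -50*(-1/98 + 122) = -50*11955/98 = -298875/49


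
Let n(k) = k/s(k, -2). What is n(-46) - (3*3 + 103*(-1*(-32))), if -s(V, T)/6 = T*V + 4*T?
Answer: -832837/252 ≈ -3304.9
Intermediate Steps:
s(V, T) = -24*T - 6*T*V (s(V, T) = -6*(T*V + 4*T) = -6*(4*T + T*V) = -24*T - 6*T*V)
n(k) = k/(48 + 12*k) (n(k) = k/((-6*(-2)*(4 + k))) = k/(48 + 12*k))
n(-46) - (3*3 + 103*(-1*(-32))) = (1/12)*(-46)/(4 - 46) - (3*3 + 103*(-1*(-32))) = (1/12)*(-46)/(-42) - (9 + 103*32) = (1/12)*(-46)*(-1/42) - (9 + 3296) = 23/252 - 1*3305 = 23/252 - 3305 = -832837/252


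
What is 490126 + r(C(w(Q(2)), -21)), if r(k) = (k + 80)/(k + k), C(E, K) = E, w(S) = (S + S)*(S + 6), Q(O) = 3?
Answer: 26466871/54 ≈ 4.9013e+5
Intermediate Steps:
w(S) = 2*S*(6 + S) (w(S) = (2*S)*(6 + S) = 2*S*(6 + S))
r(k) = (80 + k)/(2*k) (r(k) = (80 + k)/((2*k)) = (80 + k)*(1/(2*k)) = (80 + k)/(2*k))
490126 + r(C(w(Q(2)), -21)) = 490126 + (80 + 2*3*(6 + 3))/(2*((2*3*(6 + 3)))) = 490126 + (80 + 2*3*9)/(2*((2*3*9))) = 490126 + (½)*(80 + 54)/54 = 490126 + (½)*(1/54)*134 = 490126 + 67/54 = 26466871/54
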